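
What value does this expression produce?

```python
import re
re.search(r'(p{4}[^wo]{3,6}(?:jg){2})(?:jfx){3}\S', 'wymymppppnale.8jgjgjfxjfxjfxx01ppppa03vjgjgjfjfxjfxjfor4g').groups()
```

The match spans [5:29] → 'ppppnale.8jgjgjfxjfxjfxx'.
Captured: group 1 = 'ppppnale.8jgjg'.

('ppppnale.8jgjg',)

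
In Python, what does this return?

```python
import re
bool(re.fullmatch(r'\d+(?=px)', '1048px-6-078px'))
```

False

The positive lookaround only admits positions where the adjacent text matches; those characters stay outside the span.
`re.fullmatch` is like wrapping the pattern in `^…$` (in single-line mode).
Here there's no way to consume every character, so the call returns None, and `bool(None)` is False.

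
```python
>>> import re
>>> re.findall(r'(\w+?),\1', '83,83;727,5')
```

The backreference `\1` re-matches whatever the first group consumed, character for character.
Walking the string: at [0:5] match '83,83', group 1 = '83'.
`findall` collects group 1 from the one match (1 total).

['83']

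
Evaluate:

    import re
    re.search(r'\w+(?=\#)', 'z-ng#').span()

(2, 4)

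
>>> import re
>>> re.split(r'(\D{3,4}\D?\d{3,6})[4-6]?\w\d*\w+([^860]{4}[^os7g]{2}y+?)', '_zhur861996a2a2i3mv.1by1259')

['', '_zhur861996', '3mv.1by', '1259']

`re.split` interleaves the captured-group text with the surrounding fragments.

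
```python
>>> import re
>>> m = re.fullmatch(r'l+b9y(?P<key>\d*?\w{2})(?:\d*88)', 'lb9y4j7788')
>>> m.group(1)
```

'4j'

The pattern matches one or more of a literal 'l', then the literal 'b9y'; then zero or more of a digit (lazy), then exactly 2 of a word character (captured as 'key'); then zero or more of a digit, then the literal '88' (non-capturing group).
`fullmatch` succeeds only if the pattern covers the string from start to end.
The match spans [0:10] → 'lb9y4j7788'.
Captured: group 1 = '4j'.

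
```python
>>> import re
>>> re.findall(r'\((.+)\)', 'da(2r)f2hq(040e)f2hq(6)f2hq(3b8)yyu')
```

Matches: at [2:32] match '(2r)f2hq(040e)f2hq(6)f2hq(3b8)', group 1 = '2r)f2hq(040e)f2hq(6)f2hq(3b8'.
Because there's exactly one group, `findall` drops the full match and keeps group 1 from the one hit.

['2r)f2hq(040e)f2hq(6)f2hq(3b8']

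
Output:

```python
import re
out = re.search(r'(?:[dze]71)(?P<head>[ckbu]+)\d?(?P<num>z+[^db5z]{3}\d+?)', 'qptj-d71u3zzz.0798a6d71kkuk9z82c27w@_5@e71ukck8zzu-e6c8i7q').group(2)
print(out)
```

The pattern matches one of [dze], then the literal '71' (non-capturing group); then one or more of one of [ckbu] (captured as 'head'); then optionally a digit; then one or more of the literal 'z', then exactly 3 of any character except [db5z], then one or more of a digit (lazy) (captured as 'num').
A `+?`/`*?`/`{m,n}?` starts at its minimum and grows only as far as needed for what follows to match.
`search` walks the string left to right and returns the first match it finds.
The match spans [5:17] → 'd71u3zzz.079'.
Captured: group 1 = 'u', group 2 = 'zzz.079'.

zzz.079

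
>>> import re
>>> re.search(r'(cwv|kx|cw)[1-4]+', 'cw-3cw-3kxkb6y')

None

Here no position works, so the call returns None.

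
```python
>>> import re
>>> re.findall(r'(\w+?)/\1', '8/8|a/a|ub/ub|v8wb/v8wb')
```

['8', 'a', 'ub', 'v8wb']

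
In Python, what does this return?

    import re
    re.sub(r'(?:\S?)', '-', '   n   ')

`sub` substitutes '-' at each match site.

'- - - -- - - -'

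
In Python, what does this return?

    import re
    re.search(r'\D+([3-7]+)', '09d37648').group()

'd3764'

Pattern: one or more of a non-digit; then one or more of a character in [3-7] (captured).
`re.search` scans for the first position where the pattern succeeds.
The match spans [2:7] → 'd3764'.
Captured: group 1 = '3764'.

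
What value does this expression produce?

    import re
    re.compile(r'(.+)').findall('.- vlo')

This matches one or more of any character (captured).
Walking the string: at [0:6] match '.- vlo', group 1 = '.- vlo'.
With a single group, `findall` returns only what that group captured — 1 item.

['.- vlo']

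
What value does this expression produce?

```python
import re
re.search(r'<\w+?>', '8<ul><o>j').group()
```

`re.search` scans for the first position where the pattern succeeds.
The match spans [1:5] → '<ul>'.

'<ul>'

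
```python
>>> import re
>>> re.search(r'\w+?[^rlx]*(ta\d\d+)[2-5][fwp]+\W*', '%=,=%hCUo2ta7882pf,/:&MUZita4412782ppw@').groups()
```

This matches one or more of a word character (lazy), then zero or more of any character except [rlx]; then the literal 'ta', then a digit, then one or more of a digit (captured); then a character in [2-5], then one or more of one of [fwp], then zero or more of a non-word character.
`re.search` tries every starting position until one works.
The match spans [5:39] → 'hCUo2ta7882pf,/:&MUZita4412782ppw@'.
Captured: group 1 = 'ta441278'.

('ta441278',)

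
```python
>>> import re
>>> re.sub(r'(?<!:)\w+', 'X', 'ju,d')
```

'X,X'

A negative assertion filters positions out without eating any characters.
Matches: at [0:2] → 'ju'; at [3:4] → 'd'.
Every occurrence is swapped for 'X'.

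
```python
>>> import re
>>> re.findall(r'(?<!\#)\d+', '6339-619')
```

A negative assertion filters positions out without eating any characters.
Since nothing is captured, `findall` lists the 2 matched substrings directly.

['6339', '619']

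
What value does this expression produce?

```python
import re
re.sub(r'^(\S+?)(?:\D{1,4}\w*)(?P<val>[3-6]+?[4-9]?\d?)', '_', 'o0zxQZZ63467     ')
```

'_     '

The pattern matches anchored at the start of the string; then one or more of a non-whitespace character (lazy) (captured); then 1 to 4 of a non-digit, then zero or more of a word character (non-capturing group); then one or more of a character in [3-6] (lazy), then optionally a character in [4-9], then optionally a digit (captured as 'val').
Matches: at [0:12] → 'o0zxQZZ63467'.
`sub` substitutes '_' at each match site.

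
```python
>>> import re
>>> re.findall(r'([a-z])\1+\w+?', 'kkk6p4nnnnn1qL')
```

`\1` has to match the exact text group 1 already captured.
Scanning left to right: at [0:4] match 'kkk6', group 1 = 'k'; at [6:12] match 'nnnnn1', group 1 = 'n'.
With a single group, `findall` returns only what that group captured — 2 items.

['k', 'n']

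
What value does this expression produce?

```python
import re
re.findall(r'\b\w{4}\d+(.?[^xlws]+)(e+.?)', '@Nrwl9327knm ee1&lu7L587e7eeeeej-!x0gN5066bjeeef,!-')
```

[('knm e', 'e1'), ('e7eeee', 'ej'), ('bjee', 'ef')]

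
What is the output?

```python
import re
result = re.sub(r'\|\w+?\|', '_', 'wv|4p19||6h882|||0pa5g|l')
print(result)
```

wv__|_l

Matches: at [2:8] → '|4p19|'; at [8:15] → '|6h882|'; at [16:23] → '|0pa5g|'.
`sub` substitutes '_' at each match site.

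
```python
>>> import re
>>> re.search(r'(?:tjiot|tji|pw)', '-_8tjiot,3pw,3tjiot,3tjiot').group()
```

'tjiot'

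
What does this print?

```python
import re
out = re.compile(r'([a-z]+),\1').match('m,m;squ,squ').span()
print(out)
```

(0, 3)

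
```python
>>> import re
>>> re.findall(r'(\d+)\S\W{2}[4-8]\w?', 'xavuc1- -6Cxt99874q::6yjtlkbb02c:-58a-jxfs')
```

['1', '99874', '02']

Because there's exactly one group, `findall` drops the full match and keeps group 1 from each hit.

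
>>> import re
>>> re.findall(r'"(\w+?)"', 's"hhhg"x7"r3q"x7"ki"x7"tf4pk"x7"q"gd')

['hhhg', 'r3q', 'ki', 'tf4pk', 'q']

`findall` collects group 1 from each match (5 total).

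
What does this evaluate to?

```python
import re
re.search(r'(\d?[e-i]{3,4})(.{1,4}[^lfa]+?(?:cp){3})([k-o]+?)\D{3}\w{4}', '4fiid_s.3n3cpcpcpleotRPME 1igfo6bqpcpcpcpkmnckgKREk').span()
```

The pattern matches optionally a digit, then 3 to 4 of a character in [e-i] (captured); then 1 to 4 of any character, then one or more of any character except [lfa] (lazy), then the literal 'cp' repeated 3 times (captured); then one or more of a character in [k-o] (lazy) (captured); then exactly 3 of a non-digit, then exactly 4 of a word character.
`search` walks the string left to right and returns the first match it finds.
The match spans [0:25] → '4fiid_s.3n3cpcpcpleotRPME'.
Captured: group 1 = '4fii', group 2 = 'd_s.3n3cpcpcp', group 3 = 'l'.

(0, 25)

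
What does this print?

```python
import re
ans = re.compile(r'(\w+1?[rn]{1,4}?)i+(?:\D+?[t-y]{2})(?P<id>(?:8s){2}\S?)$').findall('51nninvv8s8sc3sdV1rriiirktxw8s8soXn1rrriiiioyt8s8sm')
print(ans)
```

This matches one or more of a word character, then optionally the literal '1', then 1 to 4 of one of [rn] (lazy) (captured); then one or more of a literal 'i'; then one or more of a non-digit (lazy), then exactly 2 of a character in [t-y] (non-capturing group); then the literal '8s' repeated 2 times, then optionally a non-whitespace character (captured as 'id'); then anchored at the end.
Scanning left to right: at [0:51] match '51nninvv8s8sc3sdV1rriiirktxw8s8soXn1rrriiiioyt8s8sm', groups = ('51nninvv8s8sc3sdV1rriiirktxw8s8soXn1rrr', '8s8sm').
2 groups means the one result is a tuple of 2 captured strings — 1 here.

[('51nninvv8s8sc3sdV1rriiirktxw8s8soXn1rrr', '8s8sm')]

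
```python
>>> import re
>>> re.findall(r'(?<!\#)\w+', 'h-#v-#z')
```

Because the assertion is negative and zero-width, positions next to the forbidden text are skipped.
Scanning left to right: at [0:1] → 'h'.
No capturing groups, so `findall` returns the 1 full match string.

['h']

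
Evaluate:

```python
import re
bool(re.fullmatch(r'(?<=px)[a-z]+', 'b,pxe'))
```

False

The lookaround is zero-width — it requires the adjacent text to match without consuming it, so the asserted text isn't part of the match.
For `fullmatch`, every character of the input must be accounted for by the pattern.
Here the pattern can't cover the whole string, so the call returns None, and `bool(None)` is False.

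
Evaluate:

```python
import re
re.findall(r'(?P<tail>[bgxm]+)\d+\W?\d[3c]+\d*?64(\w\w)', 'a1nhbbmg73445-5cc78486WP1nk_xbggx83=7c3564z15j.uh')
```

This matches one or more of one of [bgxm] (captured as 'tail'); then one or more of a digit; then optionally a non-word character, then a digit, then one or more of one of [3c]; then zero or more of a digit (lazy), then the literal '64'; then a word character, then a word character (captured).
Walking the string: at [28:44] match 'xbggx83=7c3564z1', groups = ('xbggx', 'z1').
`findall` packs the 2 group values into a tuple for every match.

[('xbggx', 'z1')]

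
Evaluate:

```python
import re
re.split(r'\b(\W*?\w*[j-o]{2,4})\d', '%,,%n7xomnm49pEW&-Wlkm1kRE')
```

['%,,%', 'n7xomnm', '9pEW', '&-Wlkm', 'kRE']

The pattern matches a word boundary (`\b`, zero-width); then zero or more of a non-word character (lazy), then zero or more of a word character, then 2 to 4 of a character in [j-o] (captured); then a digit.
Matches to split on: at [4:12] → 'n7xomnm4'; at [16:23] → '&-Wlkm1'.
The group in the pattern means `split` returns the separators' captures alongside the pieces.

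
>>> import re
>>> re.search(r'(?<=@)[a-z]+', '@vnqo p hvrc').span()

(1, 5)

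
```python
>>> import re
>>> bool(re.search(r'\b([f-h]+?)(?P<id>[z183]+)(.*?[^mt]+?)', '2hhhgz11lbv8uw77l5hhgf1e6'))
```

False

This matches a word boundary (`\b`, zero-width); then one or more of a character in [f-h] (lazy) (captured); then one or more of one of [z183] (captured as 'id'); then zero or more of any character (lazy), then one or more of any character except [mt] (lazy) (captured).
Here the pattern never matches, so the call returns None, and `bool(None)` is False.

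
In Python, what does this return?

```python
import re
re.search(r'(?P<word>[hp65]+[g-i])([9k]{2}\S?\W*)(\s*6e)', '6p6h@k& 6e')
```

None

This matches one or more of one of [hp65], then a character in [g-i] (captured as 'word'); then exactly 2 of one of [9k], then optionally a non-whitespace character, then zero or more of a non-word character (captured); then zero or more of whitespace, then the literal '6e' (captured).
Here nothing in the string fits, so the call returns None.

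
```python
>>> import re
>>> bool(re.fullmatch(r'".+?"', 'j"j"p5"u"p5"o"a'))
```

False

`fullmatch` succeeds only if the pattern covers the string from start to end.
Here the pattern can't cover the whole string, so the call returns None, and `bool(None)` is False.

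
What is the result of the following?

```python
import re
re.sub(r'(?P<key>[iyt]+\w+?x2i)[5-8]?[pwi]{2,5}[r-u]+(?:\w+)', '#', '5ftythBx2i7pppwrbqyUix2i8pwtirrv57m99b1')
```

'5f#'

Pattern: one or more of one of [iyt], then one or more of a word character (lazy), then the literal 'x2i' (captured as 'key'); then optionally a character in [5-8], then 2 to 5 of one of [pwi], then one or more of a character in [r-u]; then one or more of a word character (non-capturing group).
Matches: at [2:39] → 'tythBx2i7pppwrbqyUix2i8pwtirrv57m99b1'.
Each match is replaced by '#'.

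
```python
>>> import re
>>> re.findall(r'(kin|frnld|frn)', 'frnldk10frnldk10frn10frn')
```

Branches in `(...|...)` are attempted left-to-right; the first branch that allows the whole pattern to succeed is taken.
Matches: at [0:5] match 'frnld', group 1 = 'frnld'; at [8:13] match 'frnld', group 1 = 'frnld'; at [16:19] match 'frn', group 1 = 'frn'; at [21:24] match 'frn', group 1 = 'frn'.
Because there's exactly one group, `findall` drops the full match and keeps group 1 from each hit.

['frnld', 'frnld', 'frn', 'frn']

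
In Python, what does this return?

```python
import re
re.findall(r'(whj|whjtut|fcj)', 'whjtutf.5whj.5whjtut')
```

Alternation tries branches left to right and keeps the first one that lets the overall match succeed at that position.
Walking the string: at [0:3] match 'whj', group 1 = 'whj'; at [9:12] match 'whj', group 1 = 'whj'; at [14:17] match 'whj', group 1 = 'whj'.
`findall` collects group 1 from each match (3 total).

['whj', 'whj', 'whj']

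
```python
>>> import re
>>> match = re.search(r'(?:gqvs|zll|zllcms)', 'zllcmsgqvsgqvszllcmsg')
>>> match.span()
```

(0, 3)

Alternation tries branches left to right and keeps the first one that lets the overall match succeed at that position.
Unlike `match`, `search` isn't anchored — it looks for the pattern anywhere in the string.
The match spans [0:3] → 'zll'.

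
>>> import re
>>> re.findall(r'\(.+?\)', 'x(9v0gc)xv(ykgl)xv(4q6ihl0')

['(9v0gc)', '(ykgl)']

A `+?`/`*?`/`{m,n}?` starts at its minimum and grows only as far as needed for what follows to match.
Matches: at [1:8] → '(9v0gc)'; at [10:16] → '(ykgl)'.
No capturing groups, so `findall` returns the 2 full match strings.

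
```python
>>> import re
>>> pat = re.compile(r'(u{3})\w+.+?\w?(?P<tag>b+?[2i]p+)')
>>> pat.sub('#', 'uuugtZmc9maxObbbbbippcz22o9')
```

'#cz22o9'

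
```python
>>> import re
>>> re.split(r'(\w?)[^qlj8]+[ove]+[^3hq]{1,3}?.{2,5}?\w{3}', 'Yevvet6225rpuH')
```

['', 'Y', 'puH']

With the lazy modifier that quantifier settles for the fewest repetitions that let the rest of the pattern succeed (the atoms after it are unaffected and can still be greedy).
The group in the pattern means `split` returns the separators' captures alongside the pieces.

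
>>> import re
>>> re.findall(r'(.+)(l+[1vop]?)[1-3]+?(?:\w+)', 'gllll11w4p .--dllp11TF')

[('gllll11w4p .--dl', 'lp')]

The pattern matches one or more of any character (captured); then one or more of a literal 'l', then optionally one of [1vop] (captured); then one or more of a character in [1-3] (lazy); then one or more of a word character (non-capturing group).
Matches: at [0:22] match 'gllll11w4p .--dllp11TF', groups = ('gllll11w4p .--dl', 'lp').
Multiple groups make `findall` return tuples — one 2-tuple for the one match.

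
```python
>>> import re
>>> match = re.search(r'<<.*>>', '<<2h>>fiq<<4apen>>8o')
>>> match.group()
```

'<<2h>>fiq<<4apen>>'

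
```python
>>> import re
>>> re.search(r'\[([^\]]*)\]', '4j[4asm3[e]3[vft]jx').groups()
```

`search` walks the string left to right and returns the first match it finds.
The match spans [2:11] → '[4asm3[e]'.
Captured: group 1 = '4asm3[e'.

('4asm3[e',)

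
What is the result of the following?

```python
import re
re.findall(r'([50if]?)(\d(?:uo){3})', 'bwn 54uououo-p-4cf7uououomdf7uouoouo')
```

[('5', '4uououo'), ('f', '7uououo')]

Pattern: optionally one of [50if] (captured); then a digit, then the literal 'uo' repeated 3 times (captured).
Matches: at [4:12] match '54uououo', groups = ('5', '4uououo'); at [17:25] match 'f7uououo', groups = ('f', '7uououo').
2 groups means each result is a tuple of 2 captured strings — 2 here.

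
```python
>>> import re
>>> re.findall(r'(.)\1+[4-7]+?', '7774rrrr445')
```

['7', 'r']

`\1` has to match the exact text group 1 already captured.
Matches: at [0:4] match '7774', group 1 = '7'; at [4:9] match 'rrrr4', group 1 = 'r'.
One capturing group, so `findall` returns just the captured substring from each match — 2 in all.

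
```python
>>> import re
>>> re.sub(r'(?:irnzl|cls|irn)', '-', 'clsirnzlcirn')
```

Alternation isn't longest-match — the leftmost alternative that fits at this position is chosen.
Each match is replaced by '-'.

'--c-'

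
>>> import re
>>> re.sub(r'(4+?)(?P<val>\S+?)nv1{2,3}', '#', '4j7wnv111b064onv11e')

Each match is replaced by '#'.

'#b06#e'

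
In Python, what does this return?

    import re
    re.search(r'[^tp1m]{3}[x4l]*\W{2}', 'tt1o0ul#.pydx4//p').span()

The match spans [3:9] → 'o0ul#.'.

(3, 9)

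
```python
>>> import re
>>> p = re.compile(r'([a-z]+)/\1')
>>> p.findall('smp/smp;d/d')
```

`\1` is not a pattern — it's the concrete string captured by group 1, re-applied verbatim.
Matches: at [0:7] match 'smp/smp', group 1 = 'smp'; at [8:11] match 'd/d', group 1 = 'd'.
One capturing group, so `findall` returns just the captured substring from each match — 2 in all.

['smp', 'd']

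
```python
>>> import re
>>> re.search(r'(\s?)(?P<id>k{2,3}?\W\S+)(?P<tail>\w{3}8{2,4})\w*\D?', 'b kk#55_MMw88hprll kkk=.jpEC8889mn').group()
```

' kk#55_MMw88hprll '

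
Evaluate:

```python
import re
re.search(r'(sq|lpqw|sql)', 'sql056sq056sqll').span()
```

(0, 2)

Alternation tries branches left to right and keeps the first one that lets the overall match succeed at that position.
The match spans [0:2] → 'sq'.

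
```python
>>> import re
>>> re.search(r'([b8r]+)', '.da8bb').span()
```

(3, 6)

This matches one or more of one of [b8r] (captured).
Unlike `match`, `search` isn't anchored — it looks for the pattern anywhere in the string.
The match spans [3:6] → '8bb'.
Captured: group 1 = '8bb'.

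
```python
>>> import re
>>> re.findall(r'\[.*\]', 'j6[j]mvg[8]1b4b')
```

Scanning left to right: at [2:11] → '[j]mvg[8]'.
`findall` yields the raw match text (1 of them) because the pattern has no groups.

['[j]mvg[8]']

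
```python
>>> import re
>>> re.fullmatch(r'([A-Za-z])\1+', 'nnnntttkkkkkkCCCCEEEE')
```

None

`\1` is not a pattern — it's the concrete string captured by group 1, re-applied verbatim.
`re.fullmatch` requires the pattern to consume the entire string.
Here the string isn't matched end-to-end, so the call returns None.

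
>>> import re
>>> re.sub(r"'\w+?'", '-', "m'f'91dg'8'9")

'm-91dg-9'

Matches: at [1:4] → "'f'"; at [8:11] → "'8'".
`sub` substitutes '-' at each match site.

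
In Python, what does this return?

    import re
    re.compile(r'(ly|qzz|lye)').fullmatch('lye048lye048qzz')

`re.fullmatch` requires the pattern to consume the entire string.
Here the string isn't matched end-to-end, so the call returns None.

None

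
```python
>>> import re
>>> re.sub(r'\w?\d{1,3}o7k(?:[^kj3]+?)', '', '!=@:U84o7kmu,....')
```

'!=@:u,....'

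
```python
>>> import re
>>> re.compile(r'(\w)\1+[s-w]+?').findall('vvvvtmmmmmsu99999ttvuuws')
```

['v', 'm', '9', 'u']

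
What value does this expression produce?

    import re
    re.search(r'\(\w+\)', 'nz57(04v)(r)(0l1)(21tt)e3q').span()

Unlike `match`, `search` isn't anchored — it looks for the pattern anywhere in the string.
The match spans [4:9] → '(04v)'.

(4, 9)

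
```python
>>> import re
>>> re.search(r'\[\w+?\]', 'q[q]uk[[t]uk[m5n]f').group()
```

The match spans [1:4] → '[q]'.

'[q]'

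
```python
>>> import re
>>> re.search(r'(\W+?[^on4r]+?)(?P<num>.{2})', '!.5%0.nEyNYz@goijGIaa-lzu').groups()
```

The match spans [0:4] → '!.5%'.
Captured: group 1 = '!.', group 2 = '5%'.

('!.', '5%')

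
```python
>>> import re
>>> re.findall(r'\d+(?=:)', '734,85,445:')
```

['445']

Lookahead/lookbehind check context without consuming it, so the matched span excludes the asserted characters.
Scanning left to right: at [7:10] → '445'.
No capturing groups, so `findall` returns the 1 full match string.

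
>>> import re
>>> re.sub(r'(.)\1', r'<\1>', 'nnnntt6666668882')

`\1` has to match the exact text group 1 already captured.
Matches: at [0:2] → 'nn'; at [2:4] → 'nn'; at [4:6] → 'tt'; at [6:8] → '66'; at [8:10] → '66'; ….
`\1` in the replacement pulls in group 1's text for each match.

'<n><n><t><6><6><6><8>82'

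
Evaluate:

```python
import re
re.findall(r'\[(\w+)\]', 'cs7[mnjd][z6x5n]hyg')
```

['mnjd', 'z6x5n']

Because there's exactly one group, `findall` drops the full match and keeps group 1 from each hit.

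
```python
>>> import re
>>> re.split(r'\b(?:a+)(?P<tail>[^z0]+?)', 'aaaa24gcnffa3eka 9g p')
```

['', '2', '4gcnffa3eka 9g p']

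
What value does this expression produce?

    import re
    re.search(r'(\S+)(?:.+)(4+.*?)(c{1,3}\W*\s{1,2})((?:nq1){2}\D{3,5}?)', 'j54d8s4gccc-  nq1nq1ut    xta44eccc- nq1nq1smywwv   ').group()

Pattern: one or more of a non-whitespace character (captured); then one or more of any character (non-capturing group); then one or more of the literal '4', then zero or more of any character (lazy) (captured); then 1 to 3 of the literal 'c', then zero or more of a non-word character, then 1 to 2 of whitespace (captured); then the literal 'nq1' repeated 2 times, then 3 to 5 of a non-digit (lazy) (captured).
A non-greedy quantifier consumes as few characters as it can — just enough that the remainder of the pattern still matches from where it stops; whatever follows it matches normally.
`search` walks the string left to right and returns the first match it finds.
The match spans [0:46] → 'j54d8s4gccc-  nq1nq1ut    xta44eccc- nq1nq1smy'.
Captured: group 1 = 'j54d8s4gccc-', group 2 = '4e', group 3 = 'ccc- ', group 4 = 'nq1nq1smy'.

'j54d8s4gccc-  nq1nq1ut    xta44eccc- nq1nq1smy'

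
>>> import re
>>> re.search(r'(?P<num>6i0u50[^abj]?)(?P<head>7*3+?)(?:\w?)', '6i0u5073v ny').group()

'6i0u5073v'

The match spans [0:9] → '6i0u5073v'.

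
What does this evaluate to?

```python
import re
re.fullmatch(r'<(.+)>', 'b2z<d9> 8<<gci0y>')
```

`re.fullmatch` is like wrapping the pattern in `^…$` (in single-line mode).
Here there's no way to consume every character, so the call returns None.

None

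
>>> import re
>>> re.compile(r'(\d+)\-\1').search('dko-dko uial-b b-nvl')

None

After group 1 captures some text, `\1` only succeeds where that same text appears again.
Here nothing in the string fits, so the call returns None.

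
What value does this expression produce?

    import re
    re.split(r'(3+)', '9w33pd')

With a capturing group present, the delimiter's captured portion is kept in the result list.

['9w', '33', 'pd']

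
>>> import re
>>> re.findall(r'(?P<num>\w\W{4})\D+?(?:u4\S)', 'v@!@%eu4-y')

['v@!@%']

Pattern: a word character, then exactly 4 of a non-word character (captured as 'num'); then one or more of a non-digit (lazy); then the literal 'u4', then a non-whitespace character (non-capturing group).
Matches: at [0:9] match 'v@!@%eu4-', group 1 = 'v@!@%'.
Because there's exactly one group, `findall` drops the full match and keeps group 1 from the one hit.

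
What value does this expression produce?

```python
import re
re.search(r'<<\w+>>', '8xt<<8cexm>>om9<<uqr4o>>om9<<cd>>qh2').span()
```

(3, 12)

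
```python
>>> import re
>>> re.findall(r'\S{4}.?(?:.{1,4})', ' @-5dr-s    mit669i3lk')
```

['@-5dr-s  ', 'mit669i3l']

With no groups in the pattern, `findall` gives back each whole match — 2 here.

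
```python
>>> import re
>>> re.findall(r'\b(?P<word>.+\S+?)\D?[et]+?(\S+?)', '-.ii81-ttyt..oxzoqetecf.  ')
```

This matches a word boundary (`\b`, zero-width); then one or more of any character, then one or more of a non-whitespace character (lazy) (captured as 'word'); then optionally a non-digit, then one or more of one of [et] (lazy); then one or more of a non-whitespace character (lazy) (captured).
With the lazy modifier that quantifier settles for the fewest repetitions that let the rest of the pattern succeed (the atoms after it are unaffected and can still be greedy).
Walking the string: at [2:22] match 'ii81-ttyt..oxzoqetec', groups = ('ii81-ttyt..oxzoqet', 'c').
With 2 capturing groups, `findall` returns a 2-tuple per match.

[('ii81-ttyt..oxzoqet', 'c')]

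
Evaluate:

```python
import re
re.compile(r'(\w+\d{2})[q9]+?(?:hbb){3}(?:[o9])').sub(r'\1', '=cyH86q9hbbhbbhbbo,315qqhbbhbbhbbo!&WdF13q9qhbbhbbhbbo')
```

`\1` in the replacement pulls in group 1's text for each match.

'=cyH86,315!&WdF13'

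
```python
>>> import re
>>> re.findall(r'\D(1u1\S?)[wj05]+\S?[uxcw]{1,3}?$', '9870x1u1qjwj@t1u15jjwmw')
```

['1u15']

One capturing group, so `findall` returns just the captured substring from the one match — 1 in all.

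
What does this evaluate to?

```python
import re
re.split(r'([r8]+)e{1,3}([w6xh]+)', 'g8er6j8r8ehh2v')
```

['g8er6j', '8r8', 'hh', '2v']

Pattern: one or more of one of [r8] (captured); then 1 to 3 of a literal 'e'; then one or more of one of [w6xh] (captured).
Matches to split on: at [6:12] → '8r8ehh'.
The group in the pattern means `split` returns the separators' captures alongside the pieces.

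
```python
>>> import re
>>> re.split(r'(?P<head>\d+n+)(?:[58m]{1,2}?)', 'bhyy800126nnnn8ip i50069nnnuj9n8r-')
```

`re.split` interleaves the captured-group text with the surrounding fragments.

['bhyy', '800126nnnn', 'ip i50069nnnuj', '9n', 'r-']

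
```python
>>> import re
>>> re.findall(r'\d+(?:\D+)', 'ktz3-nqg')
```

['3-nqg']

`findall` yields the raw match text (1 of them) because the pattern has no groups.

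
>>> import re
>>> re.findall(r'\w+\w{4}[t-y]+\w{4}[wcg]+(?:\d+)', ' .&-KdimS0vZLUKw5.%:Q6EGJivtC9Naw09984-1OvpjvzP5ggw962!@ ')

This matches one or more of a word character, then exactly 4 of a word character, then one or more of a character in [t-y]; then exactly 4 of a word character, then one or more of one of [wcg]; then one or more of a digit (non-capturing group).
Matches: at [4:17] → 'KdimS0vZLUKw5'; at [20:38] → 'Q6EGJivtC9Naw09984'; at [39:54] → '1OvpjvzP5ggw962'.
`findall` yields the raw match text (3 of them) because the pattern has no groups.

['KdimS0vZLUKw5', 'Q6EGJivtC9Naw09984', '1OvpjvzP5ggw962']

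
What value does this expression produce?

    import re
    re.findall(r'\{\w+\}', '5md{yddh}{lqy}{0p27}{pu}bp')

Scanning left to right: at [3:9] → '{yddh}'; at [9:14] → '{lqy}'; at [14:20] → '{0p27}'; at [20:24] → '{pu}'.
Since nothing is captured, `findall` lists the 4 matched substrings directly.

['{yddh}', '{lqy}', '{0p27}', '{pu}']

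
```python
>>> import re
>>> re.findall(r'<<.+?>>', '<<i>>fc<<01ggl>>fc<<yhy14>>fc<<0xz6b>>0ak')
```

['<<i>>', '<<01ggl>>', '<<yhy14>>', '<<0xz6b>>']

The `?` after the quantifier makes it lazy — it takes as little as possible before letting the rest of the pattern try.
No capturing groups, so `findall` returns the 4 full match strings.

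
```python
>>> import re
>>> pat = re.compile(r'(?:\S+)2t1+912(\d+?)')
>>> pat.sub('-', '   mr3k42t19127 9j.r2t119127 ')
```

This matches one or more of a non-whitespace character (non-capturing group); then the literal '2t', then one or more of a literal '1', then the literal '912'; then one or more of a digit (lazy) (captured).
Every occurrence is swapped for '-'.

'   - - '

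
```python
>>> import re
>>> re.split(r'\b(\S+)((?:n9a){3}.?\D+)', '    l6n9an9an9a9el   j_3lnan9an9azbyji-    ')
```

['    ', 'l6', 'n9an9an9a9el   j_', '3lnan9an9azbyji-    ']

The pattern matches a word boundary (`\b`, zero-width); then one or more of a non-whitespace character (captured); then the literal 'n9a' repeated 3 times, then optionally any character, then one or more of a non-digit (captured).
Matches to split on: at [4:23] → 'l6n9an9an9a9el   j_'.
Because the pattern has a capturing group, `split` also inserts each captured text between the pieces.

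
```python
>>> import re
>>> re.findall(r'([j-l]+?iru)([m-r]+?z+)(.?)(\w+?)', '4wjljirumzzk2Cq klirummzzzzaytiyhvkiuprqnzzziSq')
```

[('jljiru', 'mzz', 'k', '2'), ('kliru', 'mmzzzz', 'a', 'y')]

The pattern matches one or more of a character in [j-l] (lazy), then the literal 'iru' (captured); then one or more of a character in [m-r] (lazy), then one or more of the literal 'z' (captured); then optionally any character (captured); then one or more of a word character (lazy) (captured).
Scanning left to right: at [2:13] match 'jljirumzzk2', groups = ('jljiru', 'mzz', 'k', '2'); at [16:29] match 'klirummzzzzay', groups = ('kliru', 'mmzzzz', 'a', 'y').
With 4 capturing groups, `findall` returns a 4-tuple per match.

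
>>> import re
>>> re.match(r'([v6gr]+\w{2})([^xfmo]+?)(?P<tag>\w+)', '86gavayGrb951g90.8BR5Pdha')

None

With `match`, the pattern is implicitly anchored at the beginning.
Here the string doesn't start with a match, so the call returns None.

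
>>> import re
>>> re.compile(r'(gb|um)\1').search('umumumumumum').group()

`\1` is not a pattern — it's the concrete string captured by group 1, re-applied verbatim.
The match spans [0:4] → 'umum'.

'umum'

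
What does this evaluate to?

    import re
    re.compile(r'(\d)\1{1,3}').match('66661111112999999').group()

A backreference is literal: `\1` must see the identical characters the first group matched.
`match` is anchored at position 0; if the pattern doesn't fit there, it returns None.
The match spans [0:4] → '6666'.
Captured: group 1 = '6'.

'6666'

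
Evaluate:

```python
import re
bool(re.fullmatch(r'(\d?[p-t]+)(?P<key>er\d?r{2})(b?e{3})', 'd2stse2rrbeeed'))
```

Pattern: optionally a digit, then one or more of a character in [p-t] (captured); then the literal 'er', then optionally a digit, then exactly 2 of a literal 'r' (captured as 'key'); then optionally the literal 'b', then exactly 3 of a literal 'e' (captured).
`fullmatch` succeeds only if the pattern covers the string from start to end.
Here there's no way to consume every character, so the call returns None, and `bool(None)` is False.

False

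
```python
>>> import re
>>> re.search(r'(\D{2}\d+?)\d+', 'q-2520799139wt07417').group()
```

This matches exactly 2 of a non-digit, then one or more of a digit (lazy) (captured); then one or more of a digit.
`search` walks the string left to right and returns the first match it finds.
The match spans [0:12] → 'q-2520799139'.
Captured: group 1 = 'q-2'.

'q-2520799139'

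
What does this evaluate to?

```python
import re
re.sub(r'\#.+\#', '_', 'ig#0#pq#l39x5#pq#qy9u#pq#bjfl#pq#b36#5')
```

'ig_5'

Matches: at [2:37] → '#0#pq#l39x5#pq#qy9u#pq#bjfl#pq#b36#'.
Every occurrence is swapped for '_'.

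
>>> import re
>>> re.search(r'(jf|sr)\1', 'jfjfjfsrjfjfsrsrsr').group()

After group 1 captures some text, `\1` only succeeds where that same text appears again.
`re.search` scans for the first position where the pattern succeeds.
The match spans [0:4] → 'jfjf'.
Captured: group 1 = 'jf'.

'jfjf'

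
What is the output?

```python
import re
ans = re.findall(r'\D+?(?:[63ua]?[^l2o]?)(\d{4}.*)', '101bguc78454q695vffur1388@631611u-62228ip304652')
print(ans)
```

Lazy quantifiers expand one character at a time until the remainder of the pattern can match.
Because there's exactly one group, `findall` drops the full match and keeps group 1 from the one hit.

['78454q695vffur1388@631611u-62228ip304652']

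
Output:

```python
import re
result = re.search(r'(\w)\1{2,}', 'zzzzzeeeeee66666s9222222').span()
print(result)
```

(0, 5)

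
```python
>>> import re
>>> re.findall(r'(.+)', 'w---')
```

Pattern: one or more of any character (captured).
Walking the string: at [0:4] match 'w---', group 1 = 'w---'.
`findall` collects group 1 from the one match (1 total).

['w---']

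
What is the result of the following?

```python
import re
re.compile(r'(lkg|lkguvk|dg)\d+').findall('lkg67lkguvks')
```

['lkg']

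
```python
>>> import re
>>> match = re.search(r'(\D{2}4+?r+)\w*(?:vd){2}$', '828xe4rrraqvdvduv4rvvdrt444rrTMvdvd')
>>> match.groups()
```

('xe4rrr',)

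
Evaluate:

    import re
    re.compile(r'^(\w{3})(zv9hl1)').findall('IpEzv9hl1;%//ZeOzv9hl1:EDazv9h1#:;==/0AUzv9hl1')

The pattern matches anchored at the start of the string; then exactly 3 of a word character (captured); then the literal 'zv9', then the literal 'hl1' (captured).
Matches: at [0:9] match 'IpEzv9hl1', groups = ('IpE', 'zv9hl1').
2 groups means the one result is a tuple of 2 captured strings — 1 here.

[('IpE', 'zv9hl1')]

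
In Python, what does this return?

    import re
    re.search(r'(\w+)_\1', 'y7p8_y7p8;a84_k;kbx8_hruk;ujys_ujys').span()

(0, 9)

A backreference is literal: `\1` must see the identical characters the first group matched.
The match spans [0:9] → 'y7p8_y7p8'.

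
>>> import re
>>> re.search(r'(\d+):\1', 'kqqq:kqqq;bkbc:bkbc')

None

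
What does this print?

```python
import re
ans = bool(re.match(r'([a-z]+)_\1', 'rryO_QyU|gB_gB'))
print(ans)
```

`re.match` won't scan ahead — the pattern has to work from the very first character.
Here position 0 doesn't satisfy it, so the call returns None, and `bool(None)` is False.

False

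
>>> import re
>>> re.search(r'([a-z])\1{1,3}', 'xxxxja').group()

'xxxx'

After group 1 captures some text, `\1` only succeeds where that same text appears again.
Unlike `match`, `search` isn't anchored — it looks for the pattern anywhere in the string.
The match spans [0:4] → 'xxxx'.
Captured: group 1 = 'x'.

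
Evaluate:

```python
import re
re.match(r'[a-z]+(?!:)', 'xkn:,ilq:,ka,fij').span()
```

`re.match` only tries the pattern at the start of the string.
The match spans [0:2] → 'xk'.

(0, 2)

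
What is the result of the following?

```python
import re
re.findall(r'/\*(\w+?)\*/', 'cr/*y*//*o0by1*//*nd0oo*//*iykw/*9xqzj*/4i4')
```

['y', 'o0by1', 'nd0oo', '9xqzj']

With a single group, `findall` returns only what that group captured — 4 items.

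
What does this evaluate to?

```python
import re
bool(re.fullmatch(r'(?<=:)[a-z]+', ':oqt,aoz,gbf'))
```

`fullmatch` succeeds only if the pattern covers the string from start to end.
Here there's no way to consume every character, so the call returns None, and `bool(None)` is False.

False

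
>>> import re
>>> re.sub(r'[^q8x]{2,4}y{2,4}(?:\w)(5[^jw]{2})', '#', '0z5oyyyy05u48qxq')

'#8qxq'

This matches 2 to 4 of any character except [q8x], then 2 to 4 of the literal 'y'; then a word character (non-capturing group); then the literal '5', then exactly 2 of any character except [jw] (captured).
Matches: at [0:12] → '0z5oyyyy05u4'.
`sub` substitutes '#' at each match site.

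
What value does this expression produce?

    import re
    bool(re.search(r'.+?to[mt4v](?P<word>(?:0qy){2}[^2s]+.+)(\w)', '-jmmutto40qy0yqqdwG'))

False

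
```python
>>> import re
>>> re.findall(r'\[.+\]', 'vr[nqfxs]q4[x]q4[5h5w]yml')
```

Walking the string: at [2:22] → '[nqfxs]q4[x]q4[5h5w]'.
With no groups in the pattern, `findall` gives back each whole match — 1 here.

['[nqfxs]q4[x]q4[5h5w]']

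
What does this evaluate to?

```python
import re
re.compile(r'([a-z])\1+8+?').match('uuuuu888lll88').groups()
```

('u',)

`\1` is not a pattern — it's the concrete string captured by group 1, re-applied verbatim.
`re.match` won't scan ahead — the pattern has to work from the very first character.
The match spans [0:6] → 'uuuuu8'.
Captured: group 1 = 'u'.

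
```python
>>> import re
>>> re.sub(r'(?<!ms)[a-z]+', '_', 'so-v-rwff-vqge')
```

`(?!…)`/`(?<!…)` only lets a position through if the neighbouring text does NOT match; no characters are consumed.
Every occurrence is swapped for '_'.

'_-_-_-_'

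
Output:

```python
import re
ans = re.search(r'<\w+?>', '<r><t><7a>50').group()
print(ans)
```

<r>

`re.search` scans for the first position where the pattern succeeds.
The match spans [0:3] → '<r>'.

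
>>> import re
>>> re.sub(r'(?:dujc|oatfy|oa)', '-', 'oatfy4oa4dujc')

'-4-4-'

Alternation isn't longest-match — the leftmost alternative that fits at this position is chosen.
Every occurrence is swapped for '-'.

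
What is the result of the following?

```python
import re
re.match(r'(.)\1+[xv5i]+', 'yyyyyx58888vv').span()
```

A backreference is literal: `\1` must see the identical characters the first group matched.
With `match`, the pattern is implicitly anchored at the beginning.
The match spans [0:7] → 'yyyyyx5'.
Captured: group 1 = 'y'.

(0, 7)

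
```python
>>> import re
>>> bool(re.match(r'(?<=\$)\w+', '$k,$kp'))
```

False

`re.match` only tries the pattern at the start of the string.
Here the pattern fails at index 0, so the call returns None, and `bool(None)` is False.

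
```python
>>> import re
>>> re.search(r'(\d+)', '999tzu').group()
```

'999'

Pattern: one or more of a digit (captured).
`re.search` tries every starting position until one works.
The match spans [0:3] → '999'.
Captured: group 1 = '999'.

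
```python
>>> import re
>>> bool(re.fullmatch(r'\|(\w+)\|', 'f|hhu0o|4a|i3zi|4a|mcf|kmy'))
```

False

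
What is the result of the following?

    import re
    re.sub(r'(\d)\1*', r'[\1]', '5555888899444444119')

A backreference is literal: `\1` must see the identical characters the first group matched.
The replacement refers to a captured group, so each match is rewritten using its own captured text.

'[5][8][9][4][1][9]'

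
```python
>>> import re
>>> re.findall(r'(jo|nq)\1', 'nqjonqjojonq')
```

['jo']

A backreference is literal: `\1` must see the identical characters the first group matched.
`findall` collects group 1 from the one match (1 total).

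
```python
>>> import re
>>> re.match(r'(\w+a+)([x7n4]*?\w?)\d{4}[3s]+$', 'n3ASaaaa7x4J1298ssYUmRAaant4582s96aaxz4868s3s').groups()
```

('n3ASaaaa7x4J1298ssYUmRAaant4582s96aa', 'xz')

This matches one or more of a word character, then one or more of the literal 'a' (captured); then zero or more of one of [x7n4] (lazy), then optionally a word character (captured); then exactly 4 of a digit, then one or more of one of [3s]; then anchored at the end.
`re.match` only tries the pattern at the start of the string.
The match spans [0:45] → 'n3ASaaaa7x4J1298ssYUmRAaant4582s96aaxz4868s3s'.
Captured: group 1 = 'n3ASaaaa7x4J1298ssYUmRAaant4582s96aa', group 2 = 'xz'.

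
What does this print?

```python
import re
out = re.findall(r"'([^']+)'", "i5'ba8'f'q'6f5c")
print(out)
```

['ba8', 'q']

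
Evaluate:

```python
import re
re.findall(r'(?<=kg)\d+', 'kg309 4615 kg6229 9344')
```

['309', '6229']

The `(?=…)`/`(?<=…)` assertion just peeks at neighbouring text; it doesn't advance the match position.
`findall` yields the raw match text (2 of them) because the pattern has no groups.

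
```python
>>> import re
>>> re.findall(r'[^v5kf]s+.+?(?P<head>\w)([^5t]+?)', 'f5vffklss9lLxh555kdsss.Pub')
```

This matches any character except [v5kf], then one or more of a literal 's', then one or more of any character (lazy); then a word character (captured as 'head'); then one or more of any character except [5t] (lazy) (captured).
With the lazy modifier that quantifier settles for the fewest repetitions that let the rest of the pattern succeed (the atoms after it are unaffected and can still be greedy).
Scanning left to right: at [6:12] match 'lss9lL', groups = ('l', 'L'); at [18:25] match 'dsss.Pu', groups = ('P', 'u').
Multiple groups make `findall` return tuples — one 2-tuple for each match.

[('l', 'L'), ('P', 'u')]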